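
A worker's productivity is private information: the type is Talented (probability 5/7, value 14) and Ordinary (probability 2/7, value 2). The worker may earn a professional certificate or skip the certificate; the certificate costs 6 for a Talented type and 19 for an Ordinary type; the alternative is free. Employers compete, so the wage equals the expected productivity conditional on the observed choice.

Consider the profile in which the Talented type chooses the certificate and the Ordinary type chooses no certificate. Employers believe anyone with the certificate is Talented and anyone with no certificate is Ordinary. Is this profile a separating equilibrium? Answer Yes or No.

Yes

Under these beliefs, the certificate earns wage 14 and no certificate earns wage 2.
Talented: the certificate nets 14 − 6 = 8; no certificate nets 2. Talented prefers the certificate.
Ordinary: the certificate nets 14 − 19 = -5; no certificate nets 2. Ordinary prefers no certificate.
Neither type deviates, so the separating profile is an equilibrium.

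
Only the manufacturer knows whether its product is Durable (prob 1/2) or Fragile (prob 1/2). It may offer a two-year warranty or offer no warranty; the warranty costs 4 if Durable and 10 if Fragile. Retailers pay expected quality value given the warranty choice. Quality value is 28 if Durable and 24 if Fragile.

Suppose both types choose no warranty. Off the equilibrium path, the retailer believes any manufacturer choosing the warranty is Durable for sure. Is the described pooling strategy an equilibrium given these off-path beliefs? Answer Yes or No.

Yes

On path, the retailer holds the prior and pays 1/2·28 + 1/2·24 = 26. Off path (the warranty), believing Durable, it pays 28.
Durable: no warranty nets 26; the warranty nets 28 − 4 = 24. Durable stays.
Fragile: no warranty nets 26; the warranty nets 28 − 10 = 18. Fragile stays.
No type deviates, so pooling is sustained.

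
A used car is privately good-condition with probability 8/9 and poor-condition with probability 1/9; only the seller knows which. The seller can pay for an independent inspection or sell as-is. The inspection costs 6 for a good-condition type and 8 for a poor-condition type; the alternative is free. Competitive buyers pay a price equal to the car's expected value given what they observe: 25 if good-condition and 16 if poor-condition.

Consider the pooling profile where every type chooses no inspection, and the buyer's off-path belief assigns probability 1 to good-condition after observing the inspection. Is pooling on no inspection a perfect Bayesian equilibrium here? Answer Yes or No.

On path, the buyer holds the prior and pays 8/9·25 + 1/9·16 = 24. Off path (the inspection), believing good-condition, it pays 25.
good-condition: no inspection nets 24; the inspection nets 25 − 6 = 19. good-condition stays.
poor-condition: no inspection nets 24; the inspection nets 25 − 8 = 17. poor-condition stays.
No type deviates, so pooling is sustained.

Yes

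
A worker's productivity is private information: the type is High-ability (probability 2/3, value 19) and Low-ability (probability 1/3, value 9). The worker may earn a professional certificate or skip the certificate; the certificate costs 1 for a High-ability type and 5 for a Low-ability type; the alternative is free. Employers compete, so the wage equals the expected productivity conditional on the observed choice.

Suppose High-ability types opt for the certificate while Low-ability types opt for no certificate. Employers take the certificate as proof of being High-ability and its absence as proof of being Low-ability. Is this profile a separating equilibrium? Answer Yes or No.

Under these beliefs, the certificate earns wage 19 and no certificate earns wage 9.
High-ability: the certificate nets 19 − 1 = 18; no certificate nets 9. High-ability prefers the certificate.
Low-ability: the certificate nets 19 − 5 = 14; no certificate nets 9. Low-ability would deviate to the certificate.
Low-ability has a profitable deviation, so the profile is not an equilibrium.

No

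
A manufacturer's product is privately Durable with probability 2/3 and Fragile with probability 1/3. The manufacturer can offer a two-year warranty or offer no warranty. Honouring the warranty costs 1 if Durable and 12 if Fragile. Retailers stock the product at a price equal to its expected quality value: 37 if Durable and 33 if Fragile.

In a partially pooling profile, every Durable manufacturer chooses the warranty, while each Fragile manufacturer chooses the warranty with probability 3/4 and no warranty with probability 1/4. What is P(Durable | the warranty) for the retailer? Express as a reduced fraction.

P(the warranty) = (2/3)·1 + (1/3)·(3/4) = 11/12.
By Bayes' rule, P(Durable | the warranty) = (2/3) / (11/12) = 8/11.

8/11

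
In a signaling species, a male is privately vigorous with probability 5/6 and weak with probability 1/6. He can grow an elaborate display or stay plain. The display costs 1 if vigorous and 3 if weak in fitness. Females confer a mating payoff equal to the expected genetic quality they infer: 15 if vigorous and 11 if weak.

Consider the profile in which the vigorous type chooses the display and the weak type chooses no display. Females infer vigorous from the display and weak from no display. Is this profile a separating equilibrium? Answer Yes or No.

No

Under these beliefs, the display earns mating payoff 15 and no display earns mating payoff 11.
vigorous: the display nets 15 − 1 = 14; no display nets 11. vigorous prefers the display.
weak: the display nets 15 − 3 = 12; no display nets 11. weak would deviate to the display.
weak has a profitable deviation, so the profile is not an equilibrium.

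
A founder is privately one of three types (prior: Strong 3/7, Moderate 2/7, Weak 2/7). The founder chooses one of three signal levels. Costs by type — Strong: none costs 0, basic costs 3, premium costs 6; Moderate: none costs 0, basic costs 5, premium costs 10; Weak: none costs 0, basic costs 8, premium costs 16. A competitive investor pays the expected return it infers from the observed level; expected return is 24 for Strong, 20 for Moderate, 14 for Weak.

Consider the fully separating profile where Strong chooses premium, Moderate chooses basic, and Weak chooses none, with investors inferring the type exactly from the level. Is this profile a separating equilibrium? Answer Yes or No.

Separating valuations: premium → 24, basic → 20, none → 14.
Strong (assigned premium): none: 14 − 0 = 14; basic: 20 − 3 = 17; premium: 24 − 6 = 18. Strong stays.
Moderate (assigned basic): none: 14 − 0 = 14; basic: 20 − 5 = 15; premium: 24 − 10 = 14. Moderate stays.
Weak (assigned none): none: 14 − 0 = 14; basic: 20 − 8 = 12; premium: 24 − 16 = 8. Weak stays.
Every type prefers its assigned level; separation holds.

Yes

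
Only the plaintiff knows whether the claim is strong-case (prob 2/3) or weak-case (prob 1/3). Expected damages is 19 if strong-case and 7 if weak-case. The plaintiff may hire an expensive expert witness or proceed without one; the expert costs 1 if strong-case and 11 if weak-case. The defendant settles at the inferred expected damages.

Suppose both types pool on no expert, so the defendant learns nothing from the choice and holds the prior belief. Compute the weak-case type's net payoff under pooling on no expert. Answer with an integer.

Pooled settlement = 2/3·19 + 1/3·7 = 15.
weak-case pays no cost for no expert, so net payoff = 15.

15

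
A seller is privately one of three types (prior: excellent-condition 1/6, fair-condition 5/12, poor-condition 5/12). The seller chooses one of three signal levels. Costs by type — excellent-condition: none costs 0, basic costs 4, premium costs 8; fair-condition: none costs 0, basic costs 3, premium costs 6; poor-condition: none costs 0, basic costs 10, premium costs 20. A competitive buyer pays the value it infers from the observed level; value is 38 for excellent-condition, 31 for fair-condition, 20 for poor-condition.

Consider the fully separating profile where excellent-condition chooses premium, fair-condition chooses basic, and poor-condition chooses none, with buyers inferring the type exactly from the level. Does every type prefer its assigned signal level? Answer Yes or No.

No

Separating prices: premium → 38, basic → 31, none → 20.
excellent-condition (assigned premium): none: 20 − 0 = 20; basic: 31 − 4 = 27; premium: 38 − 8 = 30. excellent-condition stays.
fair-condition (assigned basic): none: 20 − 0 = 20; basic: 31 − 3 = 28; premium: 38 − 6 = 32. fair-condition prefers premium.
poor-condition (assigned none): none: 20 − 0 = 20; basic: 31 − 10 = 21; premium: 38 − 20 = 18. poor-condition prefers basic.
At least one type deviates; the separating profile fails.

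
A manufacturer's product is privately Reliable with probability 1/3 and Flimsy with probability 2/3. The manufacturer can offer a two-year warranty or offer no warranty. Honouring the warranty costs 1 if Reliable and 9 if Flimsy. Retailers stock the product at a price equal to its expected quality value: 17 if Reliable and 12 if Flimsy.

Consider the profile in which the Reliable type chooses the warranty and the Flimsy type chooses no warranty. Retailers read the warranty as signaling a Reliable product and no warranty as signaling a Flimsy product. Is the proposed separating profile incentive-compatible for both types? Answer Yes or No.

Yes

Under these beliefs, the warranty earns price 17 and no warranty earns price 12.
Reliable: the warranty nets 17 − 1 = 16; no warranty nets 12. Reliable prefers the warranty.
Flimsy: the warranty nets 17 − 9 = 8; no warranty nets 12. Flimsy prefers no warranty.
Neither type deviates, so the separating profile is an equilibrium.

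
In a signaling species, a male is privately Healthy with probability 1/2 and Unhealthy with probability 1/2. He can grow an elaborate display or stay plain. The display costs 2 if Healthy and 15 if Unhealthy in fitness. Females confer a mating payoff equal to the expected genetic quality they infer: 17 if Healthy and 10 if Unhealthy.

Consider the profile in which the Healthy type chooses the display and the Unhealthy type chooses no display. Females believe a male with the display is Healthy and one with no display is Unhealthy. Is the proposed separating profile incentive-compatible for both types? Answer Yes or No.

Yes

Under these beliefs, the display earns mating payoff 17 and no display earns mating payoff 10.
Healthy: the display nets 17 − 2 = 15; no display nets 10. Healthy prefers the display.
Unhealthy: the display nets 17 − 15 = 2; no display nets 10. Unhealthy prefers no display.
Neither type deviates, so the separating profile is an equilibrium.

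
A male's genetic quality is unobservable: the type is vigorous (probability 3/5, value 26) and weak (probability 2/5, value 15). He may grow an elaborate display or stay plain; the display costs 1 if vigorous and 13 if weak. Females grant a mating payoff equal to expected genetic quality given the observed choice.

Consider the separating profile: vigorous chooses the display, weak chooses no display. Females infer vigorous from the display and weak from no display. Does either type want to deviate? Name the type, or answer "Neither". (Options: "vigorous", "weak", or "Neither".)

Neither

The display pays 26; no display pays 15.
vigorous: assigned the display, nets 26 − 1 = 25; deviating to no display nets 15.
weak: assigned no display, nets 15; deviating to the display nets 26 − 13 = 13.
Both types strictly prefer their assigned action; no profitable deviation.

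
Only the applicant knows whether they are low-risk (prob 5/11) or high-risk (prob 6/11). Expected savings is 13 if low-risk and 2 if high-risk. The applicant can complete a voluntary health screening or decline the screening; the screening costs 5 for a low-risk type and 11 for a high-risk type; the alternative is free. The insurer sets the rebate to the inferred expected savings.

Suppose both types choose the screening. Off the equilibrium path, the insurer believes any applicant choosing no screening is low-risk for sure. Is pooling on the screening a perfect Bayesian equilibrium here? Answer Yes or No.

No

On path, the insurer holds the prior and pays 5/11·13 + 6/11·2 = 7. Off path (no screening), believing low-risk, it pays 13.
low-risk: the screening nets 7 − 5 = 2; no screening nets 13. low-risk would deviate.
high-risk: the screening nets 7 − 11 = -4; no screening nets 13. high-risk would deviate.
A type deviates, so pooling fails.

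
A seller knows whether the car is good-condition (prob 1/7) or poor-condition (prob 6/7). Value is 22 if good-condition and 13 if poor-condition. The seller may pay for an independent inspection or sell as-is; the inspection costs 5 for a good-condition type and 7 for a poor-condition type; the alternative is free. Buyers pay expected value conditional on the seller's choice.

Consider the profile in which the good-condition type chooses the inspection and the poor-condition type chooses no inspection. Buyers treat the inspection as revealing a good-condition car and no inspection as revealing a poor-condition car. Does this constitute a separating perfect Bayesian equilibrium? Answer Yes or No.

No

Under these beliefs, the inspection earns price 22 and no inspection earns price 13.
good-condition: the inspection nets 22 − 5 = 17; no inspection nets 13. good-condition prefers the inspection.
poor-condition: the inspection nets 22 − 7 = 15; no inspection nets 13. poor-condition would deviate to the inspection.
poor-condition has a profitable deviation, so the profile is not an equilibrium.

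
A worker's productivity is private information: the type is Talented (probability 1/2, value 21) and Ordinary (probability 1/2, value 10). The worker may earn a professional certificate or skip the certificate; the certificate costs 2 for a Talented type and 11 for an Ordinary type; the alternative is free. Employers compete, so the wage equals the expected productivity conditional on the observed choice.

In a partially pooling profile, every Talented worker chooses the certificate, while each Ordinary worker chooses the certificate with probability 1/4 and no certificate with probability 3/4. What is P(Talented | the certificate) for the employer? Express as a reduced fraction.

P(the certificate) = (1/2)·1 + (1/2)·(1/4) = 5/8.
By Bayes' rule, P(Talented | the certificate) = (1/2) / (5/8) = 4/5.

4/5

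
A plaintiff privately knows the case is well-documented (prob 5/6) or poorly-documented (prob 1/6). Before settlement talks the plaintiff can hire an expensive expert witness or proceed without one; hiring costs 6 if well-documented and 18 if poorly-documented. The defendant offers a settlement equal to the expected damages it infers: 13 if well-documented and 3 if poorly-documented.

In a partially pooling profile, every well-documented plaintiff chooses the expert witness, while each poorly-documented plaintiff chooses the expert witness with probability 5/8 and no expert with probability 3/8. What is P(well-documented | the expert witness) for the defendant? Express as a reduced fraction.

8/9

P(the expert witness) = (5/6)·1 + (1/6)·(5/8) = 15/16.
By Bayes' rule, P(well-documented | the expert witness) = (5/6) / (15/16) = 8/9.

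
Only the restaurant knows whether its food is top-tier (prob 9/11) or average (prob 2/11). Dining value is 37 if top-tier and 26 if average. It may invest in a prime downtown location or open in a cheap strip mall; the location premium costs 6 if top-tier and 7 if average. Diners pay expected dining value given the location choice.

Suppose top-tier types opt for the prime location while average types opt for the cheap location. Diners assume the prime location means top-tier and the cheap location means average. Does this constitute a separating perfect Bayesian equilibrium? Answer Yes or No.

No

Under these beliefs, the prime location earns price premium 37 and the cheap location earns price premium 26.
top-tier: the prime location nets 37 − 6 = 31; the cheap location nets 26. top-tier prefers the prime location.
average: the prime location nets 37 − 7 = 30; the cheap location nets 26. average would deviate to the prime location.
average has a profitable deviation, so the profile is not an equilibrium.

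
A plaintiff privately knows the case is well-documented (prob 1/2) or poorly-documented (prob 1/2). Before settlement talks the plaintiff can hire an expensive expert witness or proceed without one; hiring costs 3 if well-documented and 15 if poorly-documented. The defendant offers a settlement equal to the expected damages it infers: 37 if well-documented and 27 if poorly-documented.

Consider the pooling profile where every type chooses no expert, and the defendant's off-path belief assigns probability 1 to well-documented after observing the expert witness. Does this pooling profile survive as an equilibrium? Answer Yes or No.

On path, the defendant holds the prior and pays 1/2·37 + 1/2·27 = 32. Off path (the expert witness), believing well-documented, it pays 37.
well-documented: no expert nets 32; the expert witness nets 37 − 3 = 34. well-documented would deviate.
poorly-documented: no expert nets 32; the expert witness nets 37 − 15 = 22. poorly-documented stays.
A type deviates, so pooling fails.

No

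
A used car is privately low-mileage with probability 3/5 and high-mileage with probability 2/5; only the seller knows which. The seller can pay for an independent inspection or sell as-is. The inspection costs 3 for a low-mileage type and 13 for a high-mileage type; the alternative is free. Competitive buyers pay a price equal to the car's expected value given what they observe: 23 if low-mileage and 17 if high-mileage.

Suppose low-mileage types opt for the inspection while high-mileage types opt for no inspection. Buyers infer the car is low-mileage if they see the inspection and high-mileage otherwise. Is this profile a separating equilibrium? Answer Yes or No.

Under these beliefs, the inspection earns price 23 and no inspection earns price 17.
low-mileage: the inspection nets 23 − 3 = 20; no inspection nets 17. low-mileage prefers the inspection.
high-mileage: the inspection nets 23 − 13 = 10; no inspection nets 17. high-mileage prefers no inspection.
Neither type deviates, so the separating profile is an equilibrium.

Yes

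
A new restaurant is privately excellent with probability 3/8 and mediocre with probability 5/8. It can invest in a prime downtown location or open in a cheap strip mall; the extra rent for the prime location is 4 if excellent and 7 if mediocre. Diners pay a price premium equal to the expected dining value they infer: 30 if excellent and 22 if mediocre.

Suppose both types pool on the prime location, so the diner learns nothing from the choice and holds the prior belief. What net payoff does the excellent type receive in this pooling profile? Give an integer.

21

Pooled price premium = 3/8·30 + 5/8·22 = 25.
excellent pays cost 4 for the prime location, so net payoff = 25 − 4 = 21.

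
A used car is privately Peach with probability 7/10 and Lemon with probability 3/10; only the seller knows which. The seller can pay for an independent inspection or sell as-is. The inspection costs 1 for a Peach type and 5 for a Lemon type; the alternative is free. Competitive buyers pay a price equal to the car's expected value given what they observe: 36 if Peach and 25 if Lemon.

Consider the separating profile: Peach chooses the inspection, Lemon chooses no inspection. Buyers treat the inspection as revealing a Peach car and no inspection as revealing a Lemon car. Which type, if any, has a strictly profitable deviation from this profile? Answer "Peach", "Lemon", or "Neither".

Lemon

The inspection pays 36; no inspection pays 25.
Peach: assigned the inspection, nets 36 − 1 = 35; deviating to no inspection nets 25.
Lemon: assigned no inspection, nets 25; deviating to the inspection nets 36 − 5 = 31.
The Lemon type gains 6 by deviating.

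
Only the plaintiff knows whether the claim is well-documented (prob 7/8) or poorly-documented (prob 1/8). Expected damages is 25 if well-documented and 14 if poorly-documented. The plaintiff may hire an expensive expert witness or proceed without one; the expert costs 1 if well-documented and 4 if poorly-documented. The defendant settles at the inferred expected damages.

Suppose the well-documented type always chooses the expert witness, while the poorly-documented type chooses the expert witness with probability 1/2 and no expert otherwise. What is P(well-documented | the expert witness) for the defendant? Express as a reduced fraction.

P(the expert witness) = (7/8)·1 + (1/8)·(1/2) = 15/16.
By Bayes' rule, P(well-documented | the expert witness) = (7/8) / (15/16) = 14/15.

14/15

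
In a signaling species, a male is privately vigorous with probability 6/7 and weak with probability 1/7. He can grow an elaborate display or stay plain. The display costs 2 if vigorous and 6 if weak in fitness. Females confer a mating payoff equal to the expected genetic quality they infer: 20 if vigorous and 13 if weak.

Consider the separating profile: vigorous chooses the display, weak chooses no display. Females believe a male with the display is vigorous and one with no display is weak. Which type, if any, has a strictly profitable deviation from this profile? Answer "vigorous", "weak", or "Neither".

weak

The display pays 20; no display pays 13.
vigorous: assigned the display, nets 20 − 2 = 18; deviating to no display nets 13.
weak: assigned no display, nets 13; deviating to the display nets 20 − 6 = 14.
The weak type gains 1 by deviating.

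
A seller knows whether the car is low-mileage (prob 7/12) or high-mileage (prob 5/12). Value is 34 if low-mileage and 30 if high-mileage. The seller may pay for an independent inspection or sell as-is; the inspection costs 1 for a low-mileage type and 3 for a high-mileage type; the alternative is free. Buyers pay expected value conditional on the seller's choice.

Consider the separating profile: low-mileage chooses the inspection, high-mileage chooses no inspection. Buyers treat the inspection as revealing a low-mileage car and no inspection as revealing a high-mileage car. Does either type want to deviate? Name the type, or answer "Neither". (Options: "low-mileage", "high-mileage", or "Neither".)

high-mileage

The inspection pays 34; no inspection pays 30.
low-mileage: assigned the inspection, nets 34 − 1 = 33; deviating to no inspection nets 30.
high-mileage: assigned no inspection, nets 30; deviating to the inspection nets 34 − 3 = 31.
The high-mileage type gains 1 by deviating.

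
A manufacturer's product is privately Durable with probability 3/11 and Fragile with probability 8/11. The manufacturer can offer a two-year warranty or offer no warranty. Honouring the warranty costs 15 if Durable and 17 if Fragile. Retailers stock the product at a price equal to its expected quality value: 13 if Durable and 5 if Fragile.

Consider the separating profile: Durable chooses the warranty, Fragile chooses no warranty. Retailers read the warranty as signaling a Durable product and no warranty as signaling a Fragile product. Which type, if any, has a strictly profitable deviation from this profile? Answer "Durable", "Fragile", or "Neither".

Durable

The warranty pays 13; no warranty pays 5.
Durable: assigned the warranty, nets 13 − 15 = -2; deviating to no warranty nets 5.
Fragile: assigned no warranty, nets 5; deviating to the warranty nets 13 − 17 = -4.
The Durable type gains 7 by deviating.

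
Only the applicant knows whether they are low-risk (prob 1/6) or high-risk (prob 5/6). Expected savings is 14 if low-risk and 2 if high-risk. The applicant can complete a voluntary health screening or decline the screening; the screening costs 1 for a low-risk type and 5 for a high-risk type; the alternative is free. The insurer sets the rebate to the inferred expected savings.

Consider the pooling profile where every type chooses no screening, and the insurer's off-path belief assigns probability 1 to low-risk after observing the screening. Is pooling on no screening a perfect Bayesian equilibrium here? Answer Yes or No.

No

On path, the insurer holds the prior and pays 1/6·14 + 5/6·2 = 4. Off path (the screening), believing low-risk, it pays 14.
low-risk: no screening nets 4; the screening nets 14 − 1 = 13. low-risk would deviate.
high-risk: no screening nets 4; the screening nets 14 − 5 = 9. high-risk would deviate.
A type deviates, so pooling fails.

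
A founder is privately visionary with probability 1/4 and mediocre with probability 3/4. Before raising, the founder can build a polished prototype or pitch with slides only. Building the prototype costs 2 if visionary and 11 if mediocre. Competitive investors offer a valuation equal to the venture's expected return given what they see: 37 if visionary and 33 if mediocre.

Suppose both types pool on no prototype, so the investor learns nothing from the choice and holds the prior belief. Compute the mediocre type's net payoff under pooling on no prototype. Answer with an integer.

34

Pooled valuation = 1/4·37 + 3/4·33 = 34.
mediocre pays no cost for no prototype, so net payoff = 34.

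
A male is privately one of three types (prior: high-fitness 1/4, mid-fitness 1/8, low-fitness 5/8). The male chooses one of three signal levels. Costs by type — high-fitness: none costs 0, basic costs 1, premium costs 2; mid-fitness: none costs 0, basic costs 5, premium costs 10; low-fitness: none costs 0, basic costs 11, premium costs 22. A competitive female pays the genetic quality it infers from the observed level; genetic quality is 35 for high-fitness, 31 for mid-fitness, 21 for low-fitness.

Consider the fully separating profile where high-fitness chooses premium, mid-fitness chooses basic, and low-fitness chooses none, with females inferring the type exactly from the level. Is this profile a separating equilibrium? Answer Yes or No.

Separating mating payoffs: premium → 35, basic → 31, none → 21.
high-fitness (assigned premium): none: 21 − 0 = 21; basic: 31 − 1 = 30; premium: 35 − 2 = 33. high-fitness stays.
mid-fitness (assigned basic): none: 21 − 0 = 21; basic: 31 − 5 = 26; premium: 35 − 10 = 25. mid-fitness stays.
low-fitness (assigned none): none: 21 − 0 = 21; basic: 31 − 11 = 20; premium: 35 − 22 = 13. low-fitness stays.
Every type prefers its assigned level; separation holds.

Yes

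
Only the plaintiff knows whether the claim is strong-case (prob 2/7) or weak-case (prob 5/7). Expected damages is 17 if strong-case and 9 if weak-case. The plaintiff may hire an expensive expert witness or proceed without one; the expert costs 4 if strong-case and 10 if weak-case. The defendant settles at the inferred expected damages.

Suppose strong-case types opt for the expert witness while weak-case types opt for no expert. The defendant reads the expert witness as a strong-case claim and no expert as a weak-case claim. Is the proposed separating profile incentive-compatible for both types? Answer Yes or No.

Under these beliefs, the expert witness earns settlement 17 and no expert earns settlement 9.
strong-case: the expert witness nets 17 − 4 = 13; no expert nets 9. strong-case prefers the expert witness.
weak-case: the expert witness nets 17 − 10 = 7; no expert nets 9. weak-case prefers no expert.
Neither type deviates, so the separating profile is an equilibrium.

Yes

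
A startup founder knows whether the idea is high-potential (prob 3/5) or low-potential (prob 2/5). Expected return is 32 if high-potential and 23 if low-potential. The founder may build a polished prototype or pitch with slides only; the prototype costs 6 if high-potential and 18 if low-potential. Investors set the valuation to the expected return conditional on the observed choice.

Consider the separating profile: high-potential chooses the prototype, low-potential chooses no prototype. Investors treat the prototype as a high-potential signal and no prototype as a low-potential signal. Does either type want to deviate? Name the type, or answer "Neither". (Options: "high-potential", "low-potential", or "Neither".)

Neither

The prototype pays 32; no prototype pays 23.
high-potential: assigned the prototype, nets 32 − 6 = 26; deviating to no prototype nets 23.
low-potential: assigned no prototype, nets 23; deviating to the prototype nets 32 − 18 = 14.
Both types strictly prefer their assigned action; no profitable deviation.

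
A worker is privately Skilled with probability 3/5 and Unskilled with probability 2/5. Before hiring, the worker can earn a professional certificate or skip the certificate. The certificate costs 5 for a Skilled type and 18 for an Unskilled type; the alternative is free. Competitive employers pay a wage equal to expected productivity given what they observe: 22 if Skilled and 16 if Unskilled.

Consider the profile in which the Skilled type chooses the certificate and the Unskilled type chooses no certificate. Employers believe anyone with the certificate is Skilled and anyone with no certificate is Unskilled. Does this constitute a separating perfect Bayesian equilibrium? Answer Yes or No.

Under these beliefs, the certificate earns wage 22 and no certificate earns wage 16.
Skilled: the certificate nets 22 − 5 = 17; no certificate nets 16. Skilled prefers the certificate.
Unskilled: the certificate nets 22 − 18 = 4; no certificate nets 16. Unskilled prefers no certificate.
Neither type deviates, so the separating profile is an equilibrium.

Yes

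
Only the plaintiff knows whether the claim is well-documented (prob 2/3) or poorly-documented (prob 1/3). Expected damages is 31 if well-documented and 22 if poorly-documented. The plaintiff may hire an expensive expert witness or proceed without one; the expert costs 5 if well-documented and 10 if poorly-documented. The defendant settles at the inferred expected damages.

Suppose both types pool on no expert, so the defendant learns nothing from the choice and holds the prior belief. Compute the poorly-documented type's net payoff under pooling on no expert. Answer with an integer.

28

Pooled settlement = 2/3·31 + 1/3·22 = 28.
poorly-documented pays no cost for no expert, so net payoff = 28.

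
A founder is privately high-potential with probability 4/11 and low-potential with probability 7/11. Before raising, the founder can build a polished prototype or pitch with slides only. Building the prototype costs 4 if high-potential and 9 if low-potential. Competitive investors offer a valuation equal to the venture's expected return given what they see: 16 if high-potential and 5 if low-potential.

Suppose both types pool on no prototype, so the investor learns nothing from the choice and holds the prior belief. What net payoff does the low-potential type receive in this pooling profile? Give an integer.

9

Pooled valuation = 4/11·16 + 7/11·5 = 9.
low-potential pays no cost for no prototype, so net payoff = 9.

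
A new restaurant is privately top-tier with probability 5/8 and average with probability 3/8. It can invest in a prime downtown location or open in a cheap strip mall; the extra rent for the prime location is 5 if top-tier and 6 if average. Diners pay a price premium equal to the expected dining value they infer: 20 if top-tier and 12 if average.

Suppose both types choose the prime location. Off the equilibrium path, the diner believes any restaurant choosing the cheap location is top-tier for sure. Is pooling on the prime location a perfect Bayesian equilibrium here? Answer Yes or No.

No

On path, the diner holds the prior and pays 5/8·20 + 3/8·12 = 17. Off path (the cheap location), believing top-tier, it pays 20.
top-tier: the prime location nets 17 − 5 = 12; the cheap location nets 20. top-tier would deviate.
average: the prime location nets 17 − 6 = 11; the cheap location nets 20. average would deviate.
A type deviates, so pooling fails.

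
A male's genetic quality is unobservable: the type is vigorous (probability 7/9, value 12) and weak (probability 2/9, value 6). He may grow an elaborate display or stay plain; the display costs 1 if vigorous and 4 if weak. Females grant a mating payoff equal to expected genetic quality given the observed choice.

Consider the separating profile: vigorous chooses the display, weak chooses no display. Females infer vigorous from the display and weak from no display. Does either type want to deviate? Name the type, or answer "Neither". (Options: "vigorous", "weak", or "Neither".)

The display pays 12; no display pays 6.
vigorous: assigned the display, nets 12 − 1 = 11; deviating to no display nets 6.
weak: assigned no display, nets 6; deviating to the display nets 12 − 4 = 8.
The weak type gains 2 by deviating.

weak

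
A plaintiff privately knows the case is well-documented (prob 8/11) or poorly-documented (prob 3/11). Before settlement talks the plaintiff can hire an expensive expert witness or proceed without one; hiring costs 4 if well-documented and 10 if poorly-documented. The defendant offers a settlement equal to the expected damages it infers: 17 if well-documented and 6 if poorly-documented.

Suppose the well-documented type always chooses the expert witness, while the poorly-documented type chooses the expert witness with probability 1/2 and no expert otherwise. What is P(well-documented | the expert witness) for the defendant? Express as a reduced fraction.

P(the expert witness) = (8/11)·1 + (3/11)·(1/2) = 19/22.
By Bayes' rule, P(well-documented | the expert witness) = (8/11) / (19/22) = 16/19.

16/19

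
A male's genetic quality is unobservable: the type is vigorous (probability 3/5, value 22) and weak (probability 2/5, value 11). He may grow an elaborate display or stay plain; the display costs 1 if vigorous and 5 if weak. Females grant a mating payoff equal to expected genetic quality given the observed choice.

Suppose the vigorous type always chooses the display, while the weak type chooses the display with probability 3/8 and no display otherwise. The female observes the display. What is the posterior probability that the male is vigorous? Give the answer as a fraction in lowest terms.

4/5

P(the display) = (3/5)·1 + (2/5)·(3/8) = 3/4.
By Bayes' rule, P(vigorous | the display) = (3/5) / (3/4) = 4/5.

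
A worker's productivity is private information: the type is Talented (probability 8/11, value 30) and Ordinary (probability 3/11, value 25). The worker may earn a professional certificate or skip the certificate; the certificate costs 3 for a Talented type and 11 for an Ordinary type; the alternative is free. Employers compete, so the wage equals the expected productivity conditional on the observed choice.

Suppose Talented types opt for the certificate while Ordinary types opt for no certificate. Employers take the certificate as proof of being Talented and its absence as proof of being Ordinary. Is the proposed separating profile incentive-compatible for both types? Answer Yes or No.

Under these beliefs, the certificate earns wage 30 and no certificate earns wage 25.
Talented: the certificate nets 30 − 3 = 27; no certificate nets 25. Talented prefers the certificate.
Ordinary: the certificate nets 30 − 11 = 19; no certificate nets 25. Ordinary prefers no certificate.
Neither type deviates, so the separating profile is an equilibrium.

Yes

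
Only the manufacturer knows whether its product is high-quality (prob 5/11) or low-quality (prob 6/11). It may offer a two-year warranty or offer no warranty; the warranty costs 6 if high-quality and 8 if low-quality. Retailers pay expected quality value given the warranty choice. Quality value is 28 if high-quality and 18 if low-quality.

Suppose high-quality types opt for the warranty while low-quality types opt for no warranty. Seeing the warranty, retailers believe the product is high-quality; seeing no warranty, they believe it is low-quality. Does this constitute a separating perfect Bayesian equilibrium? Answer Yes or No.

Under these beliefs, the warranty earns price 28 and no warranty earns price 18.
high-quality: the warranty nets 28 − 6 = 22; no warranty nets 18. high-quality prefers the warranty.
low-quality: the warranty nets 28 − 8 = 20; no warranty nets 18. low-quality would deviate to the warranty.
low-quality has a profitable deviation, so the profile is not an equilibrium.

No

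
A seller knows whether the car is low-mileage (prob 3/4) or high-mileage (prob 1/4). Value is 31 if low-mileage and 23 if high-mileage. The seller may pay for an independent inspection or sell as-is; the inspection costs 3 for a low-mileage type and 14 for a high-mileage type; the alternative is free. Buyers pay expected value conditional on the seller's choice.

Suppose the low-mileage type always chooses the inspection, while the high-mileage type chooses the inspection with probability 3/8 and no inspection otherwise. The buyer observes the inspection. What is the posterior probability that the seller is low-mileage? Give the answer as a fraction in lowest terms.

8/9

P(the inspection) = (3/4)·1 + (1/4)·(3/8) = 27/32.
By Bayes' rule, P(low-mileage | the inspection) = (3/4) / (27/32) = 8/9.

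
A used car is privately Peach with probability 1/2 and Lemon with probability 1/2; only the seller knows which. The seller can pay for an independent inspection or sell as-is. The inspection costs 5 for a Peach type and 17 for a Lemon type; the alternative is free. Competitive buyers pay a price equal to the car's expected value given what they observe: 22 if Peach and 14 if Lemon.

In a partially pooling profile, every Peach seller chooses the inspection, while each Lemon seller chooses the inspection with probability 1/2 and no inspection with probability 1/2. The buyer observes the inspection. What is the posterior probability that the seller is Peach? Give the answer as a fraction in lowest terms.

2/3

P(the inspection) = (1/2)·1 + (1/2)·(1/2) = 3/4.
By Bayes' rule, P(Peach | the inspection) = (1/2) / (3/4) = 2/3.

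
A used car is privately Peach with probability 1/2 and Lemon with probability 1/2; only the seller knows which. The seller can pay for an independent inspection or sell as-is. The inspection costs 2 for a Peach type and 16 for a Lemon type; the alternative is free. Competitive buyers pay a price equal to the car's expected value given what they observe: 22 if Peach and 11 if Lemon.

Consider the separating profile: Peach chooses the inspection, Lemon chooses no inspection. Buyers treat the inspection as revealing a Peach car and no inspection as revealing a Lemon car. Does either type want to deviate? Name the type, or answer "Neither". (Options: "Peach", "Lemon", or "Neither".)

The inspection pays 22; no inspection pays 11.
Peach: assigned the inspection, nets 22 − 2 = 20; deviating to no inspection nets 11.
Lemon: assigned no inspection, nets 11; deviating to the inspection nets 22 − 16 = 6.
Both types strictly prefer their assigned action; no profitable deviation.

Neither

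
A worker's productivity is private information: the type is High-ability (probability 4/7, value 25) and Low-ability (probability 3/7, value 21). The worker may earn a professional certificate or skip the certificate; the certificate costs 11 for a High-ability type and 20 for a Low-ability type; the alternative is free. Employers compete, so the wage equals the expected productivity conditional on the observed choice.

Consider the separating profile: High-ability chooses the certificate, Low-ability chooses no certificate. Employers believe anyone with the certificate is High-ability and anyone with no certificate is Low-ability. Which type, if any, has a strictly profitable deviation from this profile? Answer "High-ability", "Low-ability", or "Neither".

High-ability

The certificate pays 25; no certificate pays 21.
High-ability: assigned the certificate, nets 25 − 11 = 14; deviating to no certificate nets 21.
Low-ability: assigned no certificate, nets 21; deviating to the certificate nets 25 − 20 = 5.
The High-ability type gains 7 by deviating.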